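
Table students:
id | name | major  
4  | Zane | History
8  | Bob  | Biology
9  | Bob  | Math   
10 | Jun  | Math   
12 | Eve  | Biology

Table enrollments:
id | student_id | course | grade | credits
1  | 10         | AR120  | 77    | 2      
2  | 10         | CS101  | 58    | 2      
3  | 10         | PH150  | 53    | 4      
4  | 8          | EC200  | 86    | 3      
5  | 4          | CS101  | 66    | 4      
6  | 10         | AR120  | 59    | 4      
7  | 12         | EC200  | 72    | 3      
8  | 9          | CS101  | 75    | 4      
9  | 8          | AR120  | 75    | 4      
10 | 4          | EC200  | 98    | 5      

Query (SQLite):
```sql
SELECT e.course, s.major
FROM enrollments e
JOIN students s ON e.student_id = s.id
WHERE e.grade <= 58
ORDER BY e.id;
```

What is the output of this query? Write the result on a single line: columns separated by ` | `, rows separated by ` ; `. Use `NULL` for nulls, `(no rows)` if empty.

Each enrollments row matches the students row where student_id = students.id.
Then keep rows with e.grade <= 58.

CS101 | Math ; PH150 | Math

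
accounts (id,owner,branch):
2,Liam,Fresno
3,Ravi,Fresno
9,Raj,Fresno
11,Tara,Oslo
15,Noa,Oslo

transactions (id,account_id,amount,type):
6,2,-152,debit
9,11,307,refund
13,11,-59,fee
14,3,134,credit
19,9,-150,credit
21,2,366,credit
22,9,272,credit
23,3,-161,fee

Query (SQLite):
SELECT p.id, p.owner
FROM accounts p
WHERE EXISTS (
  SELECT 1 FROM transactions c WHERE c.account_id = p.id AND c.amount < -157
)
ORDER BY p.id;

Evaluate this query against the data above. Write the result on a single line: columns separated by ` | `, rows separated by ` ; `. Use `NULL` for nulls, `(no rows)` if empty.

3 | Ravi

For each accounts row, check whether any transactions with matching account_id has amount < -157.
Keep rows where that is true.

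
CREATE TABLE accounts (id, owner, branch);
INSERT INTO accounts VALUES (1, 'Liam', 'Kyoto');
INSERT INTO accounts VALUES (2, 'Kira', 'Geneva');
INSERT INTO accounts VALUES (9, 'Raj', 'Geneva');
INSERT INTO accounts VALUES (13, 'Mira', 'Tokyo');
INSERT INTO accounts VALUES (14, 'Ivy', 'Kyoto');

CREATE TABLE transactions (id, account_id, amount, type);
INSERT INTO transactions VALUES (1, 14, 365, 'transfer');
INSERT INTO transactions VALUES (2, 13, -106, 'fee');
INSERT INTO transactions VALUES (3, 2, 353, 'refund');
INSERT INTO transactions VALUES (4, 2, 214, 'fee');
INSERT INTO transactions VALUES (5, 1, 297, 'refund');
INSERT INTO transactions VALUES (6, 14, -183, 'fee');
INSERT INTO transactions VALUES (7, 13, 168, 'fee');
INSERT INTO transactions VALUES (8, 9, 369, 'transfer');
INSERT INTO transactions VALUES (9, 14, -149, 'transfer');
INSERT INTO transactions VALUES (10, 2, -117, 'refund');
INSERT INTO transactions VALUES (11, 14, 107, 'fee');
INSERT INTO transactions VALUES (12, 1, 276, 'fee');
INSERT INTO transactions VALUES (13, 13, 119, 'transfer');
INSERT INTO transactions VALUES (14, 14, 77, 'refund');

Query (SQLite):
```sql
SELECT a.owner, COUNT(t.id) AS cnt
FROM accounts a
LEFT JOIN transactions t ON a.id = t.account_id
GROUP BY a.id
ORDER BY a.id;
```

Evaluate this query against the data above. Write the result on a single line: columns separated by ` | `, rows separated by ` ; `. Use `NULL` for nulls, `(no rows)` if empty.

Liam | 2 ; Kira | 3 ; Raj | 1 ; Mira | 3 ; Ivy | 5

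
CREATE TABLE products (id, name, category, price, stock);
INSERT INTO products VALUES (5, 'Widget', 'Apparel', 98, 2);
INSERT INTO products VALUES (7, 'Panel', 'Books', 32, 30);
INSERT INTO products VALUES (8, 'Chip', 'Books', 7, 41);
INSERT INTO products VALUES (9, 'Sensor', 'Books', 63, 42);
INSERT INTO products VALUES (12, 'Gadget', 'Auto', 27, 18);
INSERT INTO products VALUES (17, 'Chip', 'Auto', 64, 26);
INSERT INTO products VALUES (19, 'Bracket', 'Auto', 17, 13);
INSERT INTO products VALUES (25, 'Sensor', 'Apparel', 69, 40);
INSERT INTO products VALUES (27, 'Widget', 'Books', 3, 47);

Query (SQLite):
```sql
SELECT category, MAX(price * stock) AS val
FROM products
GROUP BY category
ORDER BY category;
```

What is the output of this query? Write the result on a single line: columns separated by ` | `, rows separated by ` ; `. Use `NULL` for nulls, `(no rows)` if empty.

Apparel | 2760 ; Auto | 1664 ; Books | 2646

For each row compute price * stock.
Group by category; take MAX of the expression per group.
  Apparel: ids {5, 25} → MAX(price * stock)=2760
  Auto: ids {12, 17, 19} → MAX(price * stock)=1664
  Books: ids {7, 8, 9, 27} → MAX(price * stock)=2646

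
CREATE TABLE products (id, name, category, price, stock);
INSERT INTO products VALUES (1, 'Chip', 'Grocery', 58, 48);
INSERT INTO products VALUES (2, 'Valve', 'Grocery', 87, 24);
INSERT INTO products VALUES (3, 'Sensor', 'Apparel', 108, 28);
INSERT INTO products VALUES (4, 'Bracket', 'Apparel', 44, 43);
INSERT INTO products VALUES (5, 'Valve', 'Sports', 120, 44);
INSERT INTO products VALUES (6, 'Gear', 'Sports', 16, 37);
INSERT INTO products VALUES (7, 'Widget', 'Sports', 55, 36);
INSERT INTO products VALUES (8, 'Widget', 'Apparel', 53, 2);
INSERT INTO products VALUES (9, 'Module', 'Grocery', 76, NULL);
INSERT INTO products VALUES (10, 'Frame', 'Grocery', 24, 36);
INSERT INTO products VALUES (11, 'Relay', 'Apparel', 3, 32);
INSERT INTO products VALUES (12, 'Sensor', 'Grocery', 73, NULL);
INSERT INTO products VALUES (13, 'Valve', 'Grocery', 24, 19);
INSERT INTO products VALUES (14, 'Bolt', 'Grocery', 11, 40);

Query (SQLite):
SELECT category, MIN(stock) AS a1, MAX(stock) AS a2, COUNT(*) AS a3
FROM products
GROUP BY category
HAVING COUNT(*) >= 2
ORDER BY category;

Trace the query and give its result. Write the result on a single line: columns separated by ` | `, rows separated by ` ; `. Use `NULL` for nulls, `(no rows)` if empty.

Apparel | 2 | 43 | 4 ; Grocery | 19 | 48 | 7 ; Sports | 36 | 44 | 3

Group products by category.
Per group compute: MIN(stock), MAX(stock), COUNT(*).
HAVING: drop groups with fewer than 2 rows.
  Apparel: ids {3, 4, 8, 11} → MIN(stock)=2, MAX(stock)=43, COUNT(*)=4
  Grocery: ids {1, 2, 9, 10, 12, 13, 14} → MIN(stock)=19, MAX(stock)=48, COUNT(*)=7
  Sports: ids {5, 6, 7} → MIN(stock)=36, MAX(stock)=44, COUNT(*)=3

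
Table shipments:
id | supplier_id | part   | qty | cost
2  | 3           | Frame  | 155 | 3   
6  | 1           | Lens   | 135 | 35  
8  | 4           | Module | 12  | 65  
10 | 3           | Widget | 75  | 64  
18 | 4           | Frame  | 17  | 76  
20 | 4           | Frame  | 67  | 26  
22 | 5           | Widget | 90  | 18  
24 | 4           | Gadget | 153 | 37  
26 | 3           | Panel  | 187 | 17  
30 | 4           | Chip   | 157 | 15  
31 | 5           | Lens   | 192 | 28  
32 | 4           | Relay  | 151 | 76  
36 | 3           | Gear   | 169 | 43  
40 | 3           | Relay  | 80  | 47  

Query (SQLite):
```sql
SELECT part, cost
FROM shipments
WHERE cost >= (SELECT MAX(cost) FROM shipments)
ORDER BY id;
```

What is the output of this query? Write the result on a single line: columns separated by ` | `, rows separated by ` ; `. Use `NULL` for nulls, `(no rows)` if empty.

Scalar subquery: MAX(cost) over all shipments rows = 76.
Keep rows where cost >= that value.

Frame | 76 ; Relay | 76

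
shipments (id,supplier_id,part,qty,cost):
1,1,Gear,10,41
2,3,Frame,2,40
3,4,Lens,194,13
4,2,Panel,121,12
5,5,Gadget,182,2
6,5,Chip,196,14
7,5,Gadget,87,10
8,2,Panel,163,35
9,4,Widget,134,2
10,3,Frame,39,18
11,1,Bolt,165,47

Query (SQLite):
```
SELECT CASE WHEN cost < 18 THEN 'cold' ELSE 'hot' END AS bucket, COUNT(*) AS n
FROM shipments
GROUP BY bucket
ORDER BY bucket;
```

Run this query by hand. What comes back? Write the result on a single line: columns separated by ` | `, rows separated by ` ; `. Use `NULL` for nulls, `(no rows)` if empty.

cold | 6 ; hot | 5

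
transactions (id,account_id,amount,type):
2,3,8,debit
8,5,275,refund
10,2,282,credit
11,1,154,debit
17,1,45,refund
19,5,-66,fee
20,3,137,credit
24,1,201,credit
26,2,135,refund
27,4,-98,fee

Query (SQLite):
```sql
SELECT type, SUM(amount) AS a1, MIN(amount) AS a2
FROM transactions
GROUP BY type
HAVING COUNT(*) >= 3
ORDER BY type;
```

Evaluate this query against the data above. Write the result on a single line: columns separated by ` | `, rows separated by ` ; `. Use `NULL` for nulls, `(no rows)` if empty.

credit | 620 | 137 ; refund | 455 | 45

Group transactions by type.
Per group compute: SUM(amount), MIN(amount).
HAVING: drop groups with fewer than 3 rows.
  credit: ids {10, 20, 24} → SUM(amount)=620, MIN(amount)=137
  debit: ids {2, 11} → SUM(amount)=162, MIN(amount)=8
  fee: ids {19, 27} → SUM(amount)=-164, MIN(amount)=-98
  refund: ids {8, 17, 26} → SUM(amount)=455, MIN(amount)=45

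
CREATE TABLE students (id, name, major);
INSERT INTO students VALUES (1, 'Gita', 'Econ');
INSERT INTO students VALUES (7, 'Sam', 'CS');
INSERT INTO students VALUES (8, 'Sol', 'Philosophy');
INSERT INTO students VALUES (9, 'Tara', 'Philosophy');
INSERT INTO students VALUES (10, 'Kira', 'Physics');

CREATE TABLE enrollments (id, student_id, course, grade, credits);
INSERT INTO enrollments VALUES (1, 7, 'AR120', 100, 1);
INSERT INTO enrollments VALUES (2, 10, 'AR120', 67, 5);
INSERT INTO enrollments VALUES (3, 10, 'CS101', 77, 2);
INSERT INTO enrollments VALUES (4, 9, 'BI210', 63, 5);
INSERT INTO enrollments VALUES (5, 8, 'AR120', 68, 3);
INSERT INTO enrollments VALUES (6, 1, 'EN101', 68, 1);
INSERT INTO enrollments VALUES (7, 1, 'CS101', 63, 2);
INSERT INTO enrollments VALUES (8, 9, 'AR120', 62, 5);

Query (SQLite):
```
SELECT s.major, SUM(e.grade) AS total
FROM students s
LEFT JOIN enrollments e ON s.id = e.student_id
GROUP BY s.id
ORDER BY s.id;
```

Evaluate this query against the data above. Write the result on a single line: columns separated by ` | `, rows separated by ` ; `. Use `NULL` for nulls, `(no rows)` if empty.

Econ | 131 ; CS | 100 ; Philosophy | 68 ; Philosophy | 125 ; Physics | 144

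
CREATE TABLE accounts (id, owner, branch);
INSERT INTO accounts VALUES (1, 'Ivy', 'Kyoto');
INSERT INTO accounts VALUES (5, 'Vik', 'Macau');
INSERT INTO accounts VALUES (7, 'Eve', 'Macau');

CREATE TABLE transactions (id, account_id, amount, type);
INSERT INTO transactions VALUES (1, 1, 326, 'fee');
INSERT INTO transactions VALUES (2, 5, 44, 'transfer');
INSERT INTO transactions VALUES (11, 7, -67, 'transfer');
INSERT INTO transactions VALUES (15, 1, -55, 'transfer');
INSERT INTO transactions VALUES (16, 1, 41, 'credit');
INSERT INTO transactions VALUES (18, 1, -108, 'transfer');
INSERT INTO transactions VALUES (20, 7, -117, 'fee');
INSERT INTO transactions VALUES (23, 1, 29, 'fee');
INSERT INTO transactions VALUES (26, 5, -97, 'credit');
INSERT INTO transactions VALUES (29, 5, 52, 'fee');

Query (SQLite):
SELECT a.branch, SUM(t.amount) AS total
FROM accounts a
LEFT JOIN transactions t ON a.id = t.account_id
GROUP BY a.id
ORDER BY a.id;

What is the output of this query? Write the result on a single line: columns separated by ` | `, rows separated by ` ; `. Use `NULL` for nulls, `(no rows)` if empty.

Kyoto | 233 ; Macau | -1 ; Macau | -184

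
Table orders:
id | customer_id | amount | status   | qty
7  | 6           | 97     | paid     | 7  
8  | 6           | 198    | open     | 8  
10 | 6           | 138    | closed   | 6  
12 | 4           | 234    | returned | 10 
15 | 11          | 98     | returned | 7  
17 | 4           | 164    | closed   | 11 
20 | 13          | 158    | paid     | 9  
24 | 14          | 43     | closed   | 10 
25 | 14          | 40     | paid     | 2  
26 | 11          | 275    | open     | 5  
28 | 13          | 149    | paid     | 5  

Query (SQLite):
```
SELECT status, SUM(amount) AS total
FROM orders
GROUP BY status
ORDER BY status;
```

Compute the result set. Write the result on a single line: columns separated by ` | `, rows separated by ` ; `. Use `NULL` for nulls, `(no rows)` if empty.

closed | 345 ; open | 473 ; paid | 444 ; returned | 332

Partition orders by status; compute SUM(amount) within each group.
  closed: ids {10, 17, 24} → SUM(amount)=345
  open: ids {8, 26} → SUM(amount)=473
  paid: ids {7, 20, 25, 28} → SUM(amount)=444
  returned: ids {12, 15} → SUM(amount)=332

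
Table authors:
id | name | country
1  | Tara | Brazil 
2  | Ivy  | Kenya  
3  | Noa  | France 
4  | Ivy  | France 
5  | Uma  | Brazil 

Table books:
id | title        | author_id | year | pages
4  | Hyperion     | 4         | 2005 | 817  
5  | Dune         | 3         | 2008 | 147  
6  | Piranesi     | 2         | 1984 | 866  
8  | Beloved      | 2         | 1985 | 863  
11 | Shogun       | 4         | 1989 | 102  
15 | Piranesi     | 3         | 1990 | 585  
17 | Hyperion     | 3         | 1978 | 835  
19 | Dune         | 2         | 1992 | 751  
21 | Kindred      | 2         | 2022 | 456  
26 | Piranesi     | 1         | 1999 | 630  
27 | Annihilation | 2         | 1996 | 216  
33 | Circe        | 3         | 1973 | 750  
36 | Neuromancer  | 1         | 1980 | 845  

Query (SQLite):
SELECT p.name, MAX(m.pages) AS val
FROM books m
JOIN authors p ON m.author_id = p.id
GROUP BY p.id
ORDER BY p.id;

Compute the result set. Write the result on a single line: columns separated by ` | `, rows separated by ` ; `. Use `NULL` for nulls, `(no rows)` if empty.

Join each books row to its authors via author_id.
Group joined rows by authors.id; compute MAX(m.pages) per group.
  1: ids {26, 36} → MAX(m.pages)=845
  2: ids {6, 8, 19, 21, 27} → MAX(m.pages)=866
  3: ids {5, 15, 17, 33} → MAX(m.pages)=835
  4: ids {4, 11} → MAX(m.pages)=817

Tara | 845 ; Ivy | 866 ; Noa | 835 ; Ivy | 817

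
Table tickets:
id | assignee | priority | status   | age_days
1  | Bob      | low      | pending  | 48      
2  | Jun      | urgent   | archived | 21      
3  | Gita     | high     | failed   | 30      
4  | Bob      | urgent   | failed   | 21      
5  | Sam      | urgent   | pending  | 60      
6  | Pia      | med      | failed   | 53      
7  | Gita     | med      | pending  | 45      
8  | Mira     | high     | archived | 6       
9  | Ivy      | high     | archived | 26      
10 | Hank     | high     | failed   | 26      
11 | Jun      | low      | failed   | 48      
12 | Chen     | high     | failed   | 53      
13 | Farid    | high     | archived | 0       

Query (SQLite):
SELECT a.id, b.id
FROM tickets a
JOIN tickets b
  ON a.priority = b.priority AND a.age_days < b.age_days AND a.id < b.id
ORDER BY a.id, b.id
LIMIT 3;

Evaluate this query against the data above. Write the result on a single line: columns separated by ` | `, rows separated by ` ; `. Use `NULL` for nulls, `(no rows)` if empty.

Pairs (a,b) with same priority, a.age_days < b.age_days, a.id < b.id.
priority groups: high:{3,8,9,10,12,13} low:{1,11} med:{6,7} urgent:{2,4,5}
Ordered by (a.id, b.id); first 3.

2 | 5 ; 3 | 12 ; 4 | 5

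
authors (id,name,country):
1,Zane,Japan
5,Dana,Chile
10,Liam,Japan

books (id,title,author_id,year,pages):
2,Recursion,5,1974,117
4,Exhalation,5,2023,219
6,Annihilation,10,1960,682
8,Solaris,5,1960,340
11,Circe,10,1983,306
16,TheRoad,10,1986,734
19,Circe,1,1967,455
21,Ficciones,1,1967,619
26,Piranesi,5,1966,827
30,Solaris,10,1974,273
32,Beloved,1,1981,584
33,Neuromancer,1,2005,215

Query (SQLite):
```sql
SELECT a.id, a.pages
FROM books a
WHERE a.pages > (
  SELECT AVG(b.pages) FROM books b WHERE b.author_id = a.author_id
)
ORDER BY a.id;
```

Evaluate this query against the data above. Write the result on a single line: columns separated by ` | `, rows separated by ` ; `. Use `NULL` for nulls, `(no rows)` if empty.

For each books row a, compute AVG(pages) over rows sharing a.author_id.
Keep row a if a.pages > that per-group AVG.
  author_id=1: AVG(pages) = 468.25
  author_id=5: AVG(pages) = 375.75
  author_id=10: AVG(pages) = 498.75

6 | 682 ; 16 | 734 ; 21 | 619 ; 26 | 827 ; 32 | 584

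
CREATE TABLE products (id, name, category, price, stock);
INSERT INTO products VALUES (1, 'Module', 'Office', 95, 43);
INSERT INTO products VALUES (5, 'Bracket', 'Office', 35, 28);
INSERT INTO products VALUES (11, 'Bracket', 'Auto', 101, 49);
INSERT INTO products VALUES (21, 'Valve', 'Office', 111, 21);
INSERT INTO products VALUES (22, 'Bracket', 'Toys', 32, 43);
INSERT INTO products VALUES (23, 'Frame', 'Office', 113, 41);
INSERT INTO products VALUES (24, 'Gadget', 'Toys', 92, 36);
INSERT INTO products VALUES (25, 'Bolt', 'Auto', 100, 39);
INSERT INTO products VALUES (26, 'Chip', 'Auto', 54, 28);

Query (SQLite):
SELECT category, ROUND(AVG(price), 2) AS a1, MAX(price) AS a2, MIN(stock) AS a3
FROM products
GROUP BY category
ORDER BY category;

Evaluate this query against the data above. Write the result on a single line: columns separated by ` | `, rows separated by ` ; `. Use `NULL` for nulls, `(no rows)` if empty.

Auto | 85 | 101 | 28 ; Office | 88.5 | 113 | 21 ; Toys | 62 | 92 | 36

Group products by category.
Per group compute: ROUND(AVG(price), 2), MAX(price), MIN(stock).
  Auto: ids {11, 25, 26} → ROUND(AVG(price), 2)=85, MAX(price)=101, MIN(stock)=28
  Office: ids {1, 5, 21, 23} → ROUND(AVG(price), 2)=88.5, MAX(price)=113, MIN(stock)=21
  Toys: ids {22, 24} → ROUND(AVG(price), 2)=62, MAX(price)=92, MIN(stock)=36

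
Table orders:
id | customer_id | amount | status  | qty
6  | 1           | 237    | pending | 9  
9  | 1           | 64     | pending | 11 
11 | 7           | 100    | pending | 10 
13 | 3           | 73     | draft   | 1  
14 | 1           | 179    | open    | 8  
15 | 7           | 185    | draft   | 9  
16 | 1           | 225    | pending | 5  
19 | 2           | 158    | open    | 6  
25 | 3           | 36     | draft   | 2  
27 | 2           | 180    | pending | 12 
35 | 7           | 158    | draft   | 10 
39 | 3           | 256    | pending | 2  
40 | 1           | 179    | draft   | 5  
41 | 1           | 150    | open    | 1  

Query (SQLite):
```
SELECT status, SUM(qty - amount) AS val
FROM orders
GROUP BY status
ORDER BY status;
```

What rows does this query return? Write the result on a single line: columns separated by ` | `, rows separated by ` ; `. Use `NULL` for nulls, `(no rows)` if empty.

For each row compute qty - amount.
Group by status; take SUM of the expression per group.
  draft: ids {13, 15, 25, 35, 40} → SUM(qty - amount)=-604
  open: ids {14, 19, 41} → SUM(qty - amount)=-472
  pending: ids {6, 9, 11, 16, 27, 39} → SUM(qty - amount)=-1013

draft | -604 ; open | -472 ; pending | -1013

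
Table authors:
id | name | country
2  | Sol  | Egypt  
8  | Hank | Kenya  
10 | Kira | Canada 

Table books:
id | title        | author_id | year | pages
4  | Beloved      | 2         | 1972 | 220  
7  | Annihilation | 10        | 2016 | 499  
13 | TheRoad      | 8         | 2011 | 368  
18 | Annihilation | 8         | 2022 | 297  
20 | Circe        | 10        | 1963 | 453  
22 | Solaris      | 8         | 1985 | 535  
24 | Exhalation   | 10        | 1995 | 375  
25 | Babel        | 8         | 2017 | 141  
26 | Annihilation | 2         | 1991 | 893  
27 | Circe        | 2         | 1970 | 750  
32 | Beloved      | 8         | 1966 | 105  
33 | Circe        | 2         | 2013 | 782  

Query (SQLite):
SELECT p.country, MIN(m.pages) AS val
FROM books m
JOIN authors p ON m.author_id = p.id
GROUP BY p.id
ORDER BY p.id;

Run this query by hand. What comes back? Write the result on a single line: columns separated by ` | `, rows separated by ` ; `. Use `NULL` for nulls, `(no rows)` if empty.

Egypt | 220 ; Kenya | 105 ; Canada | 375

Join each books row to its authors via author_id.
Group joined rows by authors.id; compute MIN(m.pages) per group.
  2: ids {4, 26, 27, 33} → MIN(m.pages)=220
  8: ids {13, 18, 22, 25, 32} → MIN(m.pages)=105
  10: ids {7, 20, 24} → MIN(m.pages)=375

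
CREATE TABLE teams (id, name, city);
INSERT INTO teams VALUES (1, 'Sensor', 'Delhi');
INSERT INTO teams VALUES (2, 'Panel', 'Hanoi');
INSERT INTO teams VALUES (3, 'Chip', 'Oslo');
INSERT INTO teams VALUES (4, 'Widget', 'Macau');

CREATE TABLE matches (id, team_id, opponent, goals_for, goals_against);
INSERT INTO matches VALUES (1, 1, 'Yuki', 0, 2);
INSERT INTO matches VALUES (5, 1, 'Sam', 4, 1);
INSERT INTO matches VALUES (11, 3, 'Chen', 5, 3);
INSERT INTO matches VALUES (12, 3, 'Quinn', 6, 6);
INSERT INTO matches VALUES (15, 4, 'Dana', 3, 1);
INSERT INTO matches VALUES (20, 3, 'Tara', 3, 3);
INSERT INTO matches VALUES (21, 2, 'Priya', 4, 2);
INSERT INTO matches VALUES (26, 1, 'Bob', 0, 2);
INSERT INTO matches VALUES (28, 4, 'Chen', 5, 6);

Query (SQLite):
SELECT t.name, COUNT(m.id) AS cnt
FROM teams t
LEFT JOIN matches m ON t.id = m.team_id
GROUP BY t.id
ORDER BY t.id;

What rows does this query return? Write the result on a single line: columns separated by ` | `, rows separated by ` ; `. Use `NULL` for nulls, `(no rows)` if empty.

LEFT JOIN keeps every teams row; unmatched ones get NULL for matches columns.
Group by teams.id and compute COUNT(m.id). COUNT(col) of an all-NULL group is 0.
  1: ids {1, 5, 26} → COUNT(m.id)=3
  2: ids {21} → COUNT(m.id)=1
  3: ids {11, 12, 20} → COUNT(m.id)=3
  4: ids {15, 28} → COUNT(m.id)=2

Sensor | 3 ; Panel | 1 ; Chip | 3 ; Widget | 2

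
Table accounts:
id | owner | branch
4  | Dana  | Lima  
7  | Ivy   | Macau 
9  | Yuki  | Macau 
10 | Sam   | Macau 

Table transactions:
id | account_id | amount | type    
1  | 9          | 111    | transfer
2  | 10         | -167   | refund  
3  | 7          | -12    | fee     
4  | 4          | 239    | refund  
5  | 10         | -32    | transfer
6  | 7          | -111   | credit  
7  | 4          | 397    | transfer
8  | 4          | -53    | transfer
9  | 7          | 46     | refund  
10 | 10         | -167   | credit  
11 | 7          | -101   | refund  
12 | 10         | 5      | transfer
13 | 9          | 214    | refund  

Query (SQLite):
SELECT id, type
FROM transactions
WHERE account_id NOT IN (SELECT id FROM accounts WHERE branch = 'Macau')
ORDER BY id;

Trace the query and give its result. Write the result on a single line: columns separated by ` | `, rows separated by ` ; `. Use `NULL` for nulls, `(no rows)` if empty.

4 | refund ; 7 | transfer ; 8 | transfer

Inner query: accounts.id where branch = 'Macau'.
Outer: keep transactions rows whose account_id is not in that set.
Inner query → {7, 9, 10}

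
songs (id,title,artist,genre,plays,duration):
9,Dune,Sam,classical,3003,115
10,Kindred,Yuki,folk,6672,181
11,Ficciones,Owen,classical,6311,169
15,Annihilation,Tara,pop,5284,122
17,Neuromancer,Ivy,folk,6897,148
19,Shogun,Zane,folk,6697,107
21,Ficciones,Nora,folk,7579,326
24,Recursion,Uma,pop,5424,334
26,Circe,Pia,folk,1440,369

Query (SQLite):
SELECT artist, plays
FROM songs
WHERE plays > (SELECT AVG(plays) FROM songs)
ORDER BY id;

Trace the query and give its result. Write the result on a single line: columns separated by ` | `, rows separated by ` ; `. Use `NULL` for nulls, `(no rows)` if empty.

Yuki | 6672 ; Owen | 6311 ; Ivy | 6897 ; Zane | 6697 ; Nora | 7579

Scalar subquery: AVG(plays) over all songs rows = 5478.555556 (≈; comparison uses full precision).
Keep rows where plays > that value.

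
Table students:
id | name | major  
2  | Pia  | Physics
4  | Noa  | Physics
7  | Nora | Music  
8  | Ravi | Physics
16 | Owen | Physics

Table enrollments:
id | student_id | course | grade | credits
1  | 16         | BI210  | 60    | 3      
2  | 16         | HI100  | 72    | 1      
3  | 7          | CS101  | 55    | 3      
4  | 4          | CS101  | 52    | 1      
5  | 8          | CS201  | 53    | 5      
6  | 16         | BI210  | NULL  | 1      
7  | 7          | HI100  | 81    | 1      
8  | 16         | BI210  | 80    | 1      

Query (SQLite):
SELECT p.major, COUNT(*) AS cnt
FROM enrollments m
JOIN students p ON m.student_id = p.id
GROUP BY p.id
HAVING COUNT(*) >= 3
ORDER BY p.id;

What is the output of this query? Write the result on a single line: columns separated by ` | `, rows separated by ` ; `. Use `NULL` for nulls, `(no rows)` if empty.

Physics | 4

Join each enrollments row to its students via student_id.
Group joined rows by students.id; compute COUNT(*) per group.
HAVING: keep groups with count ≥ 3.
  4: ids {4} → COUNT(*)=1
  7: ids {3, 7} → COUNT(*)=2
  8: ids {5} → COUNT(*)=1
  16: ids {1, 2, 6, 8} → COUNT(*)=4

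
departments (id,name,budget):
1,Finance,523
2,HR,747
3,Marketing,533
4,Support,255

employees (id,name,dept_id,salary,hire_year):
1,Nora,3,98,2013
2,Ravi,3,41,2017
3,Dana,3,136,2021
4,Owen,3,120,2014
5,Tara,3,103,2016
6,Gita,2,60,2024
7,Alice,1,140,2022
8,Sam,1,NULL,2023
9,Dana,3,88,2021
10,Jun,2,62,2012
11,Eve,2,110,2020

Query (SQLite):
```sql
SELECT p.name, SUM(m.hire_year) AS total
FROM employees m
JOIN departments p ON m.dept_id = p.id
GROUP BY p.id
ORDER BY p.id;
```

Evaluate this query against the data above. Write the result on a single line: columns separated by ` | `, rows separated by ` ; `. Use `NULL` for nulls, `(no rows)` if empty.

Finance | 4045 ; HR | 6056 ; Marketing | 12102

Join each employees row to its departments via dept_id.
Group joined rows by departments.id; compute SUM(m.hire_year) per group.
  1: ids {7, 8} → SUM(m.hire_year)=4045
  2: ids {6, 10, 11} → SUM(m.hire_year)=6056
  3: ids {1, 2, 3, 4, 5, 9} → SUM(m.hire_year)=12102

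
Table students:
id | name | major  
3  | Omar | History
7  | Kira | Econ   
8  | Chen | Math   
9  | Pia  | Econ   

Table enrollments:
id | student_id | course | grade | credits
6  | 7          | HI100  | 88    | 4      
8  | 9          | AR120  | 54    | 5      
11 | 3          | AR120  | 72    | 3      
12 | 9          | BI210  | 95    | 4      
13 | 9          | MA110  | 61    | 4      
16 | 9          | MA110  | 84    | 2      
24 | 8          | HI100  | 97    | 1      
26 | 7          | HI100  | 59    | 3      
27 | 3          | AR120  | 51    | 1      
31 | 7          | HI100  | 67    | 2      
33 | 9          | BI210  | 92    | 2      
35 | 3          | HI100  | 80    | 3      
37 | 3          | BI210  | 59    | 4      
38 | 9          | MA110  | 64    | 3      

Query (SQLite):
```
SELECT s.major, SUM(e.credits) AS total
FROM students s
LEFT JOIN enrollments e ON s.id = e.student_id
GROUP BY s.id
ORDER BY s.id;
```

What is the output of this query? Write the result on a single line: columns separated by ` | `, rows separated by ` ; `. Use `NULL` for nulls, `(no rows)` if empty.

LEFT JOIN keeps every students row; unmatched ones get NULL for enrollments columns.
Group by students.id and compute SUM(e.credits). SUM over an all-NULL group is NULL.
  3: ids {11, 27, 35, 37} → SUM(e.credits)=11
  7: ids {6, 26, 31} → SUM(e.credits)=9
  8: ids {24} → SUM(e.credits)=1
  9: ids {8, 12, 13, 16, 33, 38} → SUM(e.credits)=20

History | 11 ; Econ | 9 ; Math | 1 ; Econ | 20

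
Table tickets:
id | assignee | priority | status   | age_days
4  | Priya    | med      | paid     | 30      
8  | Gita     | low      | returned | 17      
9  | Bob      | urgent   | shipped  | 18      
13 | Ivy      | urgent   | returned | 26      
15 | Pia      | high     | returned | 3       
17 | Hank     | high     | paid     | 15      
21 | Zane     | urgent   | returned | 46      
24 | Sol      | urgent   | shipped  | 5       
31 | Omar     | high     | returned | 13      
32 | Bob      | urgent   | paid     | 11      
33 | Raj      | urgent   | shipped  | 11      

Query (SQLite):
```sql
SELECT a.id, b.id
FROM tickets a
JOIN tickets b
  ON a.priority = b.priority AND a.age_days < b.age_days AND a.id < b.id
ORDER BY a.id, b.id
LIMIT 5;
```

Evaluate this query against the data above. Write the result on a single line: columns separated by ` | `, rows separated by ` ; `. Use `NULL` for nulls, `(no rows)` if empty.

Pairs (a,b) with same priority, a.age_days < b.age_days, a.id < b.id.
priority groups: high:{15,17,31} low:{8} med:{4} urgent:{9,13,21,24,32,33}
Ordered by (a.id, b.id); first 5.

9 | 13 ; 9 | 21 ; 13 | 21 ; 15 | 17 ; 15 | 31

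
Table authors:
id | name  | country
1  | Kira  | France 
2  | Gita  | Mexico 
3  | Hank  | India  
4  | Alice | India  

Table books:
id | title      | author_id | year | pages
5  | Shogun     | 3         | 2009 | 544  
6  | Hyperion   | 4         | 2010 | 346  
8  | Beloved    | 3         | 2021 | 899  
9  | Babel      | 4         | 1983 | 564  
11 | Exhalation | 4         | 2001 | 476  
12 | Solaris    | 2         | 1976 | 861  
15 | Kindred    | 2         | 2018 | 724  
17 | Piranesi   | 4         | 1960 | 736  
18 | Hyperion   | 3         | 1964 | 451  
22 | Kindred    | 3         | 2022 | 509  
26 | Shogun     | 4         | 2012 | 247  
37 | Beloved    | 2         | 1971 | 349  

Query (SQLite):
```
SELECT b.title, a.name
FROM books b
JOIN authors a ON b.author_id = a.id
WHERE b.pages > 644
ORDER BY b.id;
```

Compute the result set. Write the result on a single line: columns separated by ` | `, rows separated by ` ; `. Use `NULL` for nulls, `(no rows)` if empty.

Each books row matches the authors row where author_id = authors.id.
Then keep rows with b.pages > 644.

Beloved | Hank ; Solaris | Gita ; Kindred | Gita ; Piranesi | Alice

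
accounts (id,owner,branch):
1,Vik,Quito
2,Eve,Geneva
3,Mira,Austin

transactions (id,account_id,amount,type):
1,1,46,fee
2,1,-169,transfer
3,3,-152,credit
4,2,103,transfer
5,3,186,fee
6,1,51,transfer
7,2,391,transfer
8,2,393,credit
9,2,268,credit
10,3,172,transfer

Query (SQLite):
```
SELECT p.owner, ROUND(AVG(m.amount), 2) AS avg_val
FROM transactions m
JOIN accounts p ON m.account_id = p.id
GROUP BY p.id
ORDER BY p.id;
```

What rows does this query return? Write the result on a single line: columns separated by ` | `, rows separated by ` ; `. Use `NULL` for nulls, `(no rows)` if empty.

Join each transactions row to its accounts via account_id.
Group joined rows by accounts.id; compute ROUND(AVG(m.amount), 2) per group.
  1: ids {1, 2, 6} → ROUND(AVG(m.amount), 2)=-24
  2: ids {4, 7, 8, 9} → ROUND(AVG(m.amount), 2)=288.75
  3: ids {3, 5, 10} → ROUND(AVG(m.amount), 2)=68.67

Vik | -24 ; Eve | 288.75 ; Mira | 68.67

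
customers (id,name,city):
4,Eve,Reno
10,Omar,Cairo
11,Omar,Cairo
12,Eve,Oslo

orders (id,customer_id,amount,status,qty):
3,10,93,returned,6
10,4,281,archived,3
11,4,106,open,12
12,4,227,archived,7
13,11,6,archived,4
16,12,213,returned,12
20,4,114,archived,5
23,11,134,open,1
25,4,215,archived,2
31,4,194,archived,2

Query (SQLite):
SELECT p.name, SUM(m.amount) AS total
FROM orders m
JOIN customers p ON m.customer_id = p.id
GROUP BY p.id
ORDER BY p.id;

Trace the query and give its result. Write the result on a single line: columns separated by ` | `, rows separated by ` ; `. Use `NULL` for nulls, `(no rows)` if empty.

Eve | 1137 ; Omar | 93 ; Omar | 140 ; Eve | 213

Join each orders row to its customers via customer_id.
Group joined rows by customers.id; compute SUM(m.amount) per group.
  4: ids {10, 11, 12, 20, 25, 31} → SUM(m.amount)=1137
  10: ids {3} → SUM(m.amount)=93
  11: ids {13, 23} → SUM(m.amount)=140
  12: ids {16} → SUM(m.amount)=213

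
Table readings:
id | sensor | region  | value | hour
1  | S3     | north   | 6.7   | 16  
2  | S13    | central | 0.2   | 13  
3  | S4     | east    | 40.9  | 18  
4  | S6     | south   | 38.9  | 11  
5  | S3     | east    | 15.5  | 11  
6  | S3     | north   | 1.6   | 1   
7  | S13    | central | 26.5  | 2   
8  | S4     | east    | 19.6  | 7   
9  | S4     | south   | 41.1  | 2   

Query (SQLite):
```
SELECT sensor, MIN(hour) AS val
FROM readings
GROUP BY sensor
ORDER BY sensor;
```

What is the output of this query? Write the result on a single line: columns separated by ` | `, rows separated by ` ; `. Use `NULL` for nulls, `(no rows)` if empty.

S13 | 2 ; S3 | 1 ; S4 | 2 ; S6 | 11

Partition readings by sensor; compute MIN(hour) within each group.
  S13: ids {2, 7} → MIN(hour)=2
  S3: ids {1, 5, 6} → MIN(hour)=1
  S4: ids {3, 8, 9} → MIN(hour)=2
  S6: ids {4} → MIN(hour)=11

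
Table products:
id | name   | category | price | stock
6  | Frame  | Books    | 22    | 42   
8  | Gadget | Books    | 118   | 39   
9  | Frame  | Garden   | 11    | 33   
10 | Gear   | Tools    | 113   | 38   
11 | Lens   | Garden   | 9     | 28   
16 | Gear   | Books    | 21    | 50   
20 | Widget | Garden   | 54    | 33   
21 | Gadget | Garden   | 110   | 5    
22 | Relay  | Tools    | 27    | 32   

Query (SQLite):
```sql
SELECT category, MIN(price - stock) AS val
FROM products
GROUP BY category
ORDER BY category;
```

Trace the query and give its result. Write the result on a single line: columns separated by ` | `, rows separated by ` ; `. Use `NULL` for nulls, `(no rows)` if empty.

For each row compute price - stock.
Group by category; take MIN of the expression per group.
  Books: ids {6, 8, 16} → MIN(price - stock)=-29
  Garden: ids {9, 11, 20, 21} → MIN(price - stock)=-22
  Tools: ids {10, 22} → MIN(price - stock)=-5

Books | -29 ; Garden | -22 ; Tools | -5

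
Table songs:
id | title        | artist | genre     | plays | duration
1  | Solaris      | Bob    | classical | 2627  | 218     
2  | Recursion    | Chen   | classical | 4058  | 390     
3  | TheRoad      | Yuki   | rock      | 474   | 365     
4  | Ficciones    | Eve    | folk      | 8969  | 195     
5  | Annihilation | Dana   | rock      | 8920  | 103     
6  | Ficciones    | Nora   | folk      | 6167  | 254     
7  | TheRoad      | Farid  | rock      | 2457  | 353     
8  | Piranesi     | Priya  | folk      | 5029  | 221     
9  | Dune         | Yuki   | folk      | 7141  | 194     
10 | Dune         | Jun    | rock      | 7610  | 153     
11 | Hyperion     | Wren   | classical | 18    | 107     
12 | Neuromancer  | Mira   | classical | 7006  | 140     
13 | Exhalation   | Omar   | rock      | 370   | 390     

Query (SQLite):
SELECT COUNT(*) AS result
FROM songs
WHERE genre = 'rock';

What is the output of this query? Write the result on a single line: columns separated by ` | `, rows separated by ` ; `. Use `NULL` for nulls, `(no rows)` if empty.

Rows where genre='rock' → plays values: [474, 8920, 2457, 7610, 370].
COUNT(*) counts rows → 5.

5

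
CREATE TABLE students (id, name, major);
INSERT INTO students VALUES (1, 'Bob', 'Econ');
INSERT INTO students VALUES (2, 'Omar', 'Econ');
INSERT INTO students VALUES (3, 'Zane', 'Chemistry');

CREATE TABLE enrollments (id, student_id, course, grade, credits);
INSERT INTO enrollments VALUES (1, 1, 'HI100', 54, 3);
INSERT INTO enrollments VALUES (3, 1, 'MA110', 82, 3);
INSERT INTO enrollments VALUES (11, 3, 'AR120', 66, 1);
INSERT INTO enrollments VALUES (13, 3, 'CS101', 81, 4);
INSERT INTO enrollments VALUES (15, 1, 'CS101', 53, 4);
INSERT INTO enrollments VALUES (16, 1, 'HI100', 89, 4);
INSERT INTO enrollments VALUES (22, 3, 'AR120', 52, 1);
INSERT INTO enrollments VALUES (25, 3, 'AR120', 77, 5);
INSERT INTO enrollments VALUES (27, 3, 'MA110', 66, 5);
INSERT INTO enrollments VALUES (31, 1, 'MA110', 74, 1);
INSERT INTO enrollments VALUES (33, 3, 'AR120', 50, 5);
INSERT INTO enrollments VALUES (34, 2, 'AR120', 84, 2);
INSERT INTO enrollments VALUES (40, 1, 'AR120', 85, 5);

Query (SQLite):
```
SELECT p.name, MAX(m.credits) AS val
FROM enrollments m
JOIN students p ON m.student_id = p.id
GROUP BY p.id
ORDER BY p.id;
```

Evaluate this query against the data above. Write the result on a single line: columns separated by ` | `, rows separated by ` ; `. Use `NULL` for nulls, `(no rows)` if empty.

Join each enrollments row to its students via student_id.
Group joined rows by students.id; compute MAX(m.credits) per group.
  1: ids {1, 3, 15, 16, 31, 40} → MAX(m.credits)=5
  2: ids {34} → MAX(m.credits)=2
  3: ids {11, 13, 22, 25, 27, 33} → MAX(m.credits)=5

Bob | 5 ; Omar | 2 ; Zane | 5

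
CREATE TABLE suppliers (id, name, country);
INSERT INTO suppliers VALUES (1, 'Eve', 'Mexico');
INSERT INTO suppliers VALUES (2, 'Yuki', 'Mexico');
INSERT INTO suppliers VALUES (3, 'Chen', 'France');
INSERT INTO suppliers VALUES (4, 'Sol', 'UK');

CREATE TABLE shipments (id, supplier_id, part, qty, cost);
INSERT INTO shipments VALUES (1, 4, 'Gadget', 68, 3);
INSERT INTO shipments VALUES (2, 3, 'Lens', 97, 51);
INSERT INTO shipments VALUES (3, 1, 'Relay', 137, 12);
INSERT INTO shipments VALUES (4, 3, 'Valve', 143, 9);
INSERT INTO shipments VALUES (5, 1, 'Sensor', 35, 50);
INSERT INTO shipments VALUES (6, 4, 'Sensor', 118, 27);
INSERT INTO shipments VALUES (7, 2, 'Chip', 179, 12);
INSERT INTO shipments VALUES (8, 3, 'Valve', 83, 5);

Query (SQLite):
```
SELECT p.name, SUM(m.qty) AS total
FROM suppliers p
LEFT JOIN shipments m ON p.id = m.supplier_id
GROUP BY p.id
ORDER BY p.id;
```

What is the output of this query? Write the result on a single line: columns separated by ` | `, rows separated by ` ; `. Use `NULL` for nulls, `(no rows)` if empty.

LEFT JOIN keeps every suppliers row; unmatched ones get NULL for shipments columns.
Group by suppliers.id and compute SUM(m.qty). SUM over an all-NULL group is NULL.
  1: ids {3, 5} → SUM(m.qty)=172
  2: ids {7} → SUM(m.qty)=179
  3: ids {2, 4, 8} → SUM(m.qty)=323
  4: ids {1, 6} → SUM(m.qty)=186

Eve | 172 ; Yuki | 179 ; Chen | 323 ; Sol | 186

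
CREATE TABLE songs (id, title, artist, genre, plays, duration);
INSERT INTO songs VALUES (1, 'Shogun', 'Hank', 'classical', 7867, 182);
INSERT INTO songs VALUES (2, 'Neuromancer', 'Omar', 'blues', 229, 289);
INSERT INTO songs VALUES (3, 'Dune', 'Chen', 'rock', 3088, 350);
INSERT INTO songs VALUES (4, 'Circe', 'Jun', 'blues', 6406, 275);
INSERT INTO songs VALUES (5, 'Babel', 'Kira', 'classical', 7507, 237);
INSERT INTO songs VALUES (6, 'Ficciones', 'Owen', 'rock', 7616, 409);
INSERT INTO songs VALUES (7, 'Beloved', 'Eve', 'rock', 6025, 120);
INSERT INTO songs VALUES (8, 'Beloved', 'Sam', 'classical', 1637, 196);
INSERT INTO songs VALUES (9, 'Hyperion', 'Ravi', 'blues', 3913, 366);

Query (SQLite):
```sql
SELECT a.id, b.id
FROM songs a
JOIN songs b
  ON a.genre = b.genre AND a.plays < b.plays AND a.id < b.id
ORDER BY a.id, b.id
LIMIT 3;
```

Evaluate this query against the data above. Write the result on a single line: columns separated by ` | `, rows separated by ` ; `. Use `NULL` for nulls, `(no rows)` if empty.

2 | 4 ; 2 | 9 ; 3 | 6

Pairs (a,b) with same genre, a.plays < b.plays, a.id < b.id.
genre groups: blues:{2,4,9} classical:{1,5,8} rock:{3,6,7}
Ordered by (a.id, b.id); first 3.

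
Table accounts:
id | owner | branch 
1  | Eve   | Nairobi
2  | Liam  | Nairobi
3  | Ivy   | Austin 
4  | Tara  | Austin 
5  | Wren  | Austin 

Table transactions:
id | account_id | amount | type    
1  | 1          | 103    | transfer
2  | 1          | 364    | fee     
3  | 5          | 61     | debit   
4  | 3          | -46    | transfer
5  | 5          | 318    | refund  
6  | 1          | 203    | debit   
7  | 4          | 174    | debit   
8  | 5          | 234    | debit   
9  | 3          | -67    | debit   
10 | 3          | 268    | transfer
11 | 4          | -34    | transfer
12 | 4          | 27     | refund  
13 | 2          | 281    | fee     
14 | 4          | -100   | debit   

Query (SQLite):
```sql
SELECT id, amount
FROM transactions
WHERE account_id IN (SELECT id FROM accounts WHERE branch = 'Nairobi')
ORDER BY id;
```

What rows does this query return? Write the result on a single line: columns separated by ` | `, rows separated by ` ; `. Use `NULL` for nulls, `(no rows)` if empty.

1 | 103 ; 2 | 364 ; 6 | 203 ; 13 | 281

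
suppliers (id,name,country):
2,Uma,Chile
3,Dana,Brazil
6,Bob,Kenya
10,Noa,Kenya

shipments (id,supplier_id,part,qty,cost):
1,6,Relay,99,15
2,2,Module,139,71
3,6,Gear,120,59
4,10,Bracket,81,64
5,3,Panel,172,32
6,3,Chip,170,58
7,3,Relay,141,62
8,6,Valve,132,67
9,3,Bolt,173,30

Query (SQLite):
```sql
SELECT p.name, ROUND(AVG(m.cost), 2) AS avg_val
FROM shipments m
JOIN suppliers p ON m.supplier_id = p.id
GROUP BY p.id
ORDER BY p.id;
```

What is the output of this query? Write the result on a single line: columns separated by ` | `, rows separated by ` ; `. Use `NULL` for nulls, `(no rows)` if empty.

Uma | 71 ; Dana | 45.5 ; Bob | 47 ; Noa | 64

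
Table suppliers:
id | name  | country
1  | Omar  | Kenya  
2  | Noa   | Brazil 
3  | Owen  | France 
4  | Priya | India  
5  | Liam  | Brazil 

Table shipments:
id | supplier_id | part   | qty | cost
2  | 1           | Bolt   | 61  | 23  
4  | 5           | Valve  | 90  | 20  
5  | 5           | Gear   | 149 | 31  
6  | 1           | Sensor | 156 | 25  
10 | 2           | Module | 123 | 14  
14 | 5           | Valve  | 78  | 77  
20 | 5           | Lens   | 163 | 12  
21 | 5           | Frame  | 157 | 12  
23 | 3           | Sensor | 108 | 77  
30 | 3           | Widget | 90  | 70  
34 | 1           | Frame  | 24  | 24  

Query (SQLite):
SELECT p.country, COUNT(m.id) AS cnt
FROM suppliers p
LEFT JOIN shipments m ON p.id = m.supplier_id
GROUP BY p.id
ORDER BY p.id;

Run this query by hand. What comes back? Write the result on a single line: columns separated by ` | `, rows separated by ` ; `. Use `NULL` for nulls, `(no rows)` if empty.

LEFT JOIN keeps every suppliers row; unmatched ones get NULL for shipments columns.
Group by suppliers.id and compute COUNT(m.id). COUNT(col) of an all-NULL group is 0.
  1: ids {2, 6, 34} → COUNT(m.id)=3
  2: ids {10} → COUNT(m.id)=1
  3: ids {23, 30} → COUNT(m.id)=2
  4: ids {—} → COUNT(m.id)=0
  5: ids {4, 5, 14, 20, 21} → COUNT(m.id)=5

Kenya | 3 ; Brazil | 1 ; France | 2 ; India | 0 ; Brazil | 5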